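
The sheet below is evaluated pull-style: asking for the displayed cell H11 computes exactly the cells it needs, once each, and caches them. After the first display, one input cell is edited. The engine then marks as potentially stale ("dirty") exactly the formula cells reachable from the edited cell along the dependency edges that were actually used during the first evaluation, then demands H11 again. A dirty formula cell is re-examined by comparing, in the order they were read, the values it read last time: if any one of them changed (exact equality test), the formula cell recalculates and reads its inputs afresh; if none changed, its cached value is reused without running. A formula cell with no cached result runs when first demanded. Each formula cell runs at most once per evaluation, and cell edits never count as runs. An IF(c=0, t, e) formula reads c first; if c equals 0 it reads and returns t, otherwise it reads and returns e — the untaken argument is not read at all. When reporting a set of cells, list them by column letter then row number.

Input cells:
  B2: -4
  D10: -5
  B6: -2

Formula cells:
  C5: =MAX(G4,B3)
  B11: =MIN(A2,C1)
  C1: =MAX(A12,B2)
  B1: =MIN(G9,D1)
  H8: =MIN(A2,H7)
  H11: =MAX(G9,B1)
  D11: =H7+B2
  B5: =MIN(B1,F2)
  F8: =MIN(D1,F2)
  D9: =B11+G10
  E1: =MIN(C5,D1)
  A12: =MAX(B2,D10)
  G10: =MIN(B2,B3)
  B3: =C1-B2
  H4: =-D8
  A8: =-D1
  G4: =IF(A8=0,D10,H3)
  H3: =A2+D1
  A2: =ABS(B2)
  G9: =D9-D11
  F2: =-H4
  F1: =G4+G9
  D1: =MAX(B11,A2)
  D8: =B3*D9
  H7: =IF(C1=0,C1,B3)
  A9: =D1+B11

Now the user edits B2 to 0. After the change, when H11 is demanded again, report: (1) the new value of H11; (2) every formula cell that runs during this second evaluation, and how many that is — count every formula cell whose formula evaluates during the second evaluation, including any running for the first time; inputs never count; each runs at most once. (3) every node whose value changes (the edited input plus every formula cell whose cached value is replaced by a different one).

Demanding H11 again yields 0.
13 formula cells run: A2, A12, B1, B3, B11, C1, D1, D9, D11, G9, G10, H7, H11.
The nodes whose values change: A2, A12, B1, B2, B11, C1, D1, D9, D11, G9, G10, H11.

First demand of the output computes:
  A2 = ABS(-4) = 4
  A12 = MAX(-4, -5) = -4
  C1 = MAX(-4, -4) = -4
  B3 = -4 - -4 = 0
  B11 = MIN(4, -4) = -4
  D1 = MAX(-4, 4) = 4
  G10 = MIN(-4, 0) = -4
  D9 = -4 + -4 = -8
  H7 = IF(C1=0: C1=-4 -> else branch B3) = 0
  D11 = 0 + -4 = -4
  G9 = -8 - -4 = -4
  B1 = MIN(-4, 4) = -4
  H11 = MAX(-4, -4) = -4

After the edit, cleaning proceeds:
  A2: a read changed (B2 -4->0) — executes, giving 0.
  A12: a read changed (B2 -4->0) — executes, giving 0.
  C1: a read changed (A12 -4->0; B2 -4->0) — executes, giving 0.
  B3: a read changed (C1 -4->0; B2 -4->0) — executes, giving 0 — identical to its old value.
  B11: a read changed (A2 4->0; C1 -4->0) — executes, giving 0.
  D1: a read changed (B11 -4->0; A2 4->0) — executes, giving 0.
  G10: a read changed (B2 -4->0) — executes, giving 0.
  D9: a read changed (B11 -4->0; G10 -4->0) — executes, giving 0.
  H7: a read changed (C1 -4->0) — executes, giving 0 — identical to its old value.
  D11: a read changed (B2 -4->0) — executes, giving 0.
  G9: a read changed (D9 -8->0; D11 -4->0) — executes, giving 0.
  B1: a read changed (G9 -4->0; D1 4->0) — executes, giving 0.
  H11: a read changed (G9 -4->0; B1 -4->0) — executes, giving 0.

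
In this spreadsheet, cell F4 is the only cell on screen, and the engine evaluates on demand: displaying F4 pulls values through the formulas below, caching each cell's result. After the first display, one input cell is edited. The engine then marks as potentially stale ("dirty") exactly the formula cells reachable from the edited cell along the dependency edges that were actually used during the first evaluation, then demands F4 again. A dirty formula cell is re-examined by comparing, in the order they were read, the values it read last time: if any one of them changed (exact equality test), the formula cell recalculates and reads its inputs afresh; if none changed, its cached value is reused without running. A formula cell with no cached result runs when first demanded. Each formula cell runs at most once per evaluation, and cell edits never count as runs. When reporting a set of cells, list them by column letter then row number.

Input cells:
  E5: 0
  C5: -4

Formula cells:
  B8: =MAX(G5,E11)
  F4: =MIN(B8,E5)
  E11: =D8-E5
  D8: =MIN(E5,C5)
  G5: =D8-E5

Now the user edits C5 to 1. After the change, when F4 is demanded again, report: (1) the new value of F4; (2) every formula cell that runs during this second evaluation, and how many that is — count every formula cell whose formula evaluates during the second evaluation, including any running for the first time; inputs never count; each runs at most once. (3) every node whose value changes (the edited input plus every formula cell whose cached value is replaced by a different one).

Initial pass — values computed on the first demand:
  D8 = MIN(0, -4) = -4
  E11 = -4 - 0 = -4
  G5 = -4 - 0 = -4
  B8 = MAX(-4, -4) = -4
  F4 = MIN(-4, 0) = -4

Second demand — change propagation:
  D8: re-runs because C5 -4->1; new result 0.
  E11: re-runs because D8 -4->0; new result 0.
  G5: re-runs because D8 -4->0; new result 0.
  B8: re-runs because G5 -4->0; E11 -4->0; new result 0.
  F4: re-runs because B8 -4->0; new result 0.

F4 now evaluates to 0.
Run set: B8, D8, E11, F4, G5 (5 run).
Changed values: B8, C5, D8, E11, F4, G5.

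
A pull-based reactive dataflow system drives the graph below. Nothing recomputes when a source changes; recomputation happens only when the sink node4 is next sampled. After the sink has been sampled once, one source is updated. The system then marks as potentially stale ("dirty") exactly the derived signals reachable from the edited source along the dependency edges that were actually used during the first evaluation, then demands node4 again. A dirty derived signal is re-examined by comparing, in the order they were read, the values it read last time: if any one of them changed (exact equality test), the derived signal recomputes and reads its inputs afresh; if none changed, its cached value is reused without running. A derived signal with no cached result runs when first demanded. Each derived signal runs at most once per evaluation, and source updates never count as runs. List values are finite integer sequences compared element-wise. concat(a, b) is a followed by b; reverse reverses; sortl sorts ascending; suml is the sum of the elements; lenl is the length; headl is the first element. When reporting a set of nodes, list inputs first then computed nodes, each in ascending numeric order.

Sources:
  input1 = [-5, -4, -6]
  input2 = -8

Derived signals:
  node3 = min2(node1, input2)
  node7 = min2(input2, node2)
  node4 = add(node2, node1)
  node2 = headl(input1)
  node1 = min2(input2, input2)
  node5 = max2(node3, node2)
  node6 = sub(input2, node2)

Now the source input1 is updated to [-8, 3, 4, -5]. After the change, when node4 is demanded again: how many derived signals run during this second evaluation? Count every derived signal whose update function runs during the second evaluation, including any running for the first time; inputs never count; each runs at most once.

Derived signals that run: node2, node4 — 2 in total.

First evaluation (everything demanded from the output):
  node1 = min2(-8, -8) = -8
  node2 = headl([-5, -4, -6]) = -5
  node4 = add(-5, -8) = -13

Propagation after the edit:
  node2: runs — input1 [-5, -4, -6]->[-8, 3, 4, -5]; result -8.
  node4: runs — node2 -5->-8; result -16.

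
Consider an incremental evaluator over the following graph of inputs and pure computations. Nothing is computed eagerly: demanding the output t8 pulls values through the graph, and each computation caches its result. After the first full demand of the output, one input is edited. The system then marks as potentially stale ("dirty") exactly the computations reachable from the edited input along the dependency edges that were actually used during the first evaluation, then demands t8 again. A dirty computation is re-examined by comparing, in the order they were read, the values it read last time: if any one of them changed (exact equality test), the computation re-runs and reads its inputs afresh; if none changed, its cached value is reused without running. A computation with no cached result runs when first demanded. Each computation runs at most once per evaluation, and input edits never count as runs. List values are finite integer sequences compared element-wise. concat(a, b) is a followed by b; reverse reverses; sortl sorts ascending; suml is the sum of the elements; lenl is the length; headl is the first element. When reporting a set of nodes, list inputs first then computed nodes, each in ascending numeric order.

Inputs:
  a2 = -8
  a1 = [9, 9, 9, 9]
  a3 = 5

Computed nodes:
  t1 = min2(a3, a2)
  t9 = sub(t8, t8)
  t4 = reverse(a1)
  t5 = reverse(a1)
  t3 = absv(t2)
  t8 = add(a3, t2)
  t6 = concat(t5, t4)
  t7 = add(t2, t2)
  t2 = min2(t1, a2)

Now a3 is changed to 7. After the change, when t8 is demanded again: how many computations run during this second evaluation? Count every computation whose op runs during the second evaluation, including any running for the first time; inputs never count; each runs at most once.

Initial pass — values computed on the first demand:
  t1 = min2(5, -8) = -8
  t2 = min2(-8, -8) = -8
  t8 = add(5, -8) = -3

Second demand — change propagation:
  t1: re-runs because a3 5->7; new result -8 (unchanged).
  t2: re-examined; everything it read last time is the same (t1 unchanged, a2 unchanged) — cache -8 kept, no run.
  t8: re-runs because a3 5->7; new result -1.

The important point: at t2 every value read last time is unchanged, so the dirty flag clears without a run.

Run set: t1, t8 (2 run).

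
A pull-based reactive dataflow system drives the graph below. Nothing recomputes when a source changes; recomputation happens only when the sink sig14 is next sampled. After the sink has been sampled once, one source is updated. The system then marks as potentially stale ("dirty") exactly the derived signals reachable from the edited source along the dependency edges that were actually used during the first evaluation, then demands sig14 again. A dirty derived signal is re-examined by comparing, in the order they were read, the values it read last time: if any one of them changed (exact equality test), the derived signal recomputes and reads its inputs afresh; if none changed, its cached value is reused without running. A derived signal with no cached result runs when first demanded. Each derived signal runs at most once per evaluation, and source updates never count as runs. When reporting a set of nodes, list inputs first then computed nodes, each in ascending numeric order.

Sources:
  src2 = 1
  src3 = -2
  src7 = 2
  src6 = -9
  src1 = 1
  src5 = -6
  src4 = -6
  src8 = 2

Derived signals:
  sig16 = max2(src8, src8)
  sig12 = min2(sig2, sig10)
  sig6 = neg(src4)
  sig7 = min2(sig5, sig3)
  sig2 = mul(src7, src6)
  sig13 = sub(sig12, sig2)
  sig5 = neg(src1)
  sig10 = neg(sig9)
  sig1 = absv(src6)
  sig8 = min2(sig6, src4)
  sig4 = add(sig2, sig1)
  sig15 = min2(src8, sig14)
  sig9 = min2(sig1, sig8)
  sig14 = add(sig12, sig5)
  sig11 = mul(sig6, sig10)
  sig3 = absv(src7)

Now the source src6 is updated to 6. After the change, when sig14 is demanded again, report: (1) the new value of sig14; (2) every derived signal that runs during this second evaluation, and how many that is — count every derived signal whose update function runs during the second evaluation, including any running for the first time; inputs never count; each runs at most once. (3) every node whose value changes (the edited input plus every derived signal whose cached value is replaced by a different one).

New value of sig14: 5.
Derived signals that run: sig1, sig2, sig9, sig12, sig14 — 5 in total.
Values that change: src6, sig1, sig2, sig12, sig14.
Key observation: the cutoff stops propagation at sig10 — its inputs' values are unchanged, so it reuses its cache.

First evaluation (everything demanded from the output):
  sig1 = absv(-9) = 9
  sig2 = mul(2, -9) = -18
  sig5 = neg(1) = -1
  sig6 = neg(-6) = 6
  sig8 = min2(6, -6) = -6
  sig9 = min2(9, -6) = -6
  sig10 = neg(-6) = 6
  sig12 = min2(-18, 6) = -18
  sig14 = add(-18, -1) = -19

Propagation after the edit:
  sig1: runs — src6 -9->6; result 6.
  sig2: runs — src6 -9->6; result 12.
  sig9: runs — sig1 9->6; result -6 (same value as before).
  sig10: checked — values it read are unchanged (sig9 unchanged); reused cached 6 without running.
  sig12: runs — sig2 -18->12; result 6.
  sig14: runs — sig12 -18->6; result 5.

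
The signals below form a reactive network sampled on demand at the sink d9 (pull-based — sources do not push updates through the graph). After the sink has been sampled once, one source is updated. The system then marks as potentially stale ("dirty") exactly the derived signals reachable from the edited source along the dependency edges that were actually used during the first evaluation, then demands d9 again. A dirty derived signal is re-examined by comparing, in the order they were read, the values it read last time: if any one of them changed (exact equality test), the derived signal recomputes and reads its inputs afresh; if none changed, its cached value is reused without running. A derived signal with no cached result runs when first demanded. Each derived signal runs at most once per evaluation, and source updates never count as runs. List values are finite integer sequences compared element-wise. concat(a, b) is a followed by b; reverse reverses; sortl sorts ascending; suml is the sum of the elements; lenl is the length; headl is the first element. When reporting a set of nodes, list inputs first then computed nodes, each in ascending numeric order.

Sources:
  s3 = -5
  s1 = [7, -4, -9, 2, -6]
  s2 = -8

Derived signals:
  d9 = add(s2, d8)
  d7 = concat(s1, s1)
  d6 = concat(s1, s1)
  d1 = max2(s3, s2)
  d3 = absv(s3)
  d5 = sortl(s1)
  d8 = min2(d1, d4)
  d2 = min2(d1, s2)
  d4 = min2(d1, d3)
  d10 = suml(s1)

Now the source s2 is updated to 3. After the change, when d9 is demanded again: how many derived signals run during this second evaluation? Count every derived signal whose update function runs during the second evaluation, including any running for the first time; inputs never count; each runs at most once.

Initial pass — values computed on the first demand:
  d1 = max2(-5, -8) = -5
  d3 = absv(-5) = 5
  d4 = min2(-5, 5) = -5
  d8 = min2(-5, -5) = -5
  d9 = add(-8, -5) = -13

Second demand — change propagation:
  d1: re-runs because s2 -8->3; new result 3.
  d4: re-runs because d1 -5->3; new result 3.
  d8: re-runs because d1 -5->3; d4 -5->3; new result 3.
  d9: re-runs because s2 -8->3; d8 -5->3; new result 6.

Run set: d1, d4, d8, d9 (4 run).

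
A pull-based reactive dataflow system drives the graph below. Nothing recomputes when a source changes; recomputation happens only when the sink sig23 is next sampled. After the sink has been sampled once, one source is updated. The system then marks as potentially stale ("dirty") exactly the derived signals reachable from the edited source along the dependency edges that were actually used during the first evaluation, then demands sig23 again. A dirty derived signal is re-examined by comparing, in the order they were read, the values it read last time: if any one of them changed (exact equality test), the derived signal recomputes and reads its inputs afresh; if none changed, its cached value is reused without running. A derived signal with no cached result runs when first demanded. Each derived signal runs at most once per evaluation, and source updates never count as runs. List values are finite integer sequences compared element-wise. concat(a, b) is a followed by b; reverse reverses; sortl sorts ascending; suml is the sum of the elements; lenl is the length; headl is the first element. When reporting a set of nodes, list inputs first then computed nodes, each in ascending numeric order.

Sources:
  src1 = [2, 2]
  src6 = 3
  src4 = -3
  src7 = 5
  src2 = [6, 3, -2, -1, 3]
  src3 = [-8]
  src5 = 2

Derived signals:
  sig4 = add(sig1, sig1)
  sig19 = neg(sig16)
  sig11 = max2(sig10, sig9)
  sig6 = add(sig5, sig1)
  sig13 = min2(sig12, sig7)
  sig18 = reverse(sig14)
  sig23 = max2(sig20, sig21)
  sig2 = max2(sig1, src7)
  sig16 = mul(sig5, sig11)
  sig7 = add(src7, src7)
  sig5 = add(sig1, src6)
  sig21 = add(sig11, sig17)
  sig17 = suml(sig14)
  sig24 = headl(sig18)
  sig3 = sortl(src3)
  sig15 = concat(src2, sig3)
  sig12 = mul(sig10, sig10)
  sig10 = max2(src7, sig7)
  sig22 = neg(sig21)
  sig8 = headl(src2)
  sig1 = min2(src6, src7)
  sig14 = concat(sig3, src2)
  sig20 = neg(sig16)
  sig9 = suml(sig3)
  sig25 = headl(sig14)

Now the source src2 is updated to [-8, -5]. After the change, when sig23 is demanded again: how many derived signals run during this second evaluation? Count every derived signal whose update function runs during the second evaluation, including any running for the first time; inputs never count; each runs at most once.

First evaluation (everything demanded from the output):
  sig1 = min2(3, 5) = 3
  sig3 = sortl([-8]) = [-8]
  sig5 = add(3, 3) = 6
  sig7 = add(5, 5) = 10
  sig9 = suml([-8]) = -8
  sig10 = max2(5, 10) = 10
  sig11 = max2(10, -8) = 10
  sig14 = concat([-8], [6, 3, -2, -1, 3]) = [-8, 6, 3, -2, -1, 3]
  sig16 = mul(6, 10) = 60
  sig17 = suml([-8, 6, 3, -2, -1, 3]) = 1
  sig20 = neg(60) = -60
  sig21 = add(10, 1) = 11
  sig23 = max2(-60, 11) = 11

Propagation after the edit:
  sig14: runs — src2 [6, 3, -2, -1, 3]->[-8, -5]; result [-8, -8, -5].
  sig17: runs — sig14 [-8, 6, 3, -2, -1, 3]->[-8, -8, -5]; result -21.
  sig21: runs — sig17 1->-21; result -11.
  sig23: runs — sig21 11->-11; result -11.

Derived signals that run: sig14, sig17, sig21, sig23 — 4 in total.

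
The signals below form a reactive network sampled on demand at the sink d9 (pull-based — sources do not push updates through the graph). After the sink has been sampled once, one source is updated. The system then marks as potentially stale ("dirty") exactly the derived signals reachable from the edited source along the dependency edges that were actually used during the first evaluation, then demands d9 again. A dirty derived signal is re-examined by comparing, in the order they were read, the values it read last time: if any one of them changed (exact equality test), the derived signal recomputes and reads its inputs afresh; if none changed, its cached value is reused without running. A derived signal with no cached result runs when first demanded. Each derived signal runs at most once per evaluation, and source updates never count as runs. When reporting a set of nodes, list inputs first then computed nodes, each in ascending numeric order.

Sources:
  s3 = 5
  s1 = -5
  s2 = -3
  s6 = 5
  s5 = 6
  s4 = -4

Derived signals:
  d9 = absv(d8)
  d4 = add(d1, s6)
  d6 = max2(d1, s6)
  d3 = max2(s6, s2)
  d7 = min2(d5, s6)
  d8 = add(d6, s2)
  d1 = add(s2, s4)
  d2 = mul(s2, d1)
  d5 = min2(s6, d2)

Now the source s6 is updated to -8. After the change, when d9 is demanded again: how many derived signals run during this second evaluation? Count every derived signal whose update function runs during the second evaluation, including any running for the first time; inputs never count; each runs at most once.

Run set: d6, d8, d9 (3 run).

Initial pass — values computed on the first demand:
  d1 = add(-3, -4) = -7
  d6 = max2(-7, 5) = 5
  d8 = add(5, -3) = 2
  d9 = absv(2) = 2

Second demand — change propagation:
  d6: re-runs because s6 5->-8; new result -7.
  d8: re-runs because d6 5->-7; new result -10.
  d9: re-runs because d8 2->-10; new result 10.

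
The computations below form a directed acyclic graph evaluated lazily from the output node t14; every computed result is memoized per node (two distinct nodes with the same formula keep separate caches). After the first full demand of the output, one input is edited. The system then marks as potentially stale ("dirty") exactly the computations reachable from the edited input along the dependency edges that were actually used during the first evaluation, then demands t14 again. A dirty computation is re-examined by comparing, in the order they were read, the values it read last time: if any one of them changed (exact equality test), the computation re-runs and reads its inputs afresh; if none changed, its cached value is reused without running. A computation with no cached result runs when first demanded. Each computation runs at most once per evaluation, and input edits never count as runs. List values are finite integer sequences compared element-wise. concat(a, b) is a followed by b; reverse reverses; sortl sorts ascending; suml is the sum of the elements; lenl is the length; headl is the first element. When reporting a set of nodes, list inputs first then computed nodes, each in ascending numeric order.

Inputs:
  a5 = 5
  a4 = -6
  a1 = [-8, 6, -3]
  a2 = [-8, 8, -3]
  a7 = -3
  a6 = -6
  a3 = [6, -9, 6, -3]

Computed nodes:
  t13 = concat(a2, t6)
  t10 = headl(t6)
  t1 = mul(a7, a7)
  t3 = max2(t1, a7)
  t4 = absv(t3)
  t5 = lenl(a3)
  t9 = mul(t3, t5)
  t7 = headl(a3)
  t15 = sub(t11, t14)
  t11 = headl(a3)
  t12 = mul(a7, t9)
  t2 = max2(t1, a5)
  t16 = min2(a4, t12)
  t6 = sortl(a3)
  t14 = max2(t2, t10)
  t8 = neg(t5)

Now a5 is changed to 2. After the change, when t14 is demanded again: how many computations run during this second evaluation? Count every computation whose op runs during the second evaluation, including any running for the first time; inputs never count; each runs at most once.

First demand of the output computes:
  t1 = mul(-3, -3) = 9
  t2 = max2(9, 5) = 9
  t6 = sortl([6, -9, 6, -3]) = [-9, -3, 6, 6]
  t10 = headl([-9, -3, 6, 6]) = -9
  t14 = max2(9, -9) = 9

After the edit, cleaning proceeds:
  t2: a read changed (a5 5->2) — executes, giving 9 — identical to its old value.
  t14: dirty, but its reads are unchanged (t2 unchanged, t10 unchanged); cached 9 stands.

Note the absorption at t2: it re-runs yet its value is the same, leaving the output's value untouched.

1 computations run: t2.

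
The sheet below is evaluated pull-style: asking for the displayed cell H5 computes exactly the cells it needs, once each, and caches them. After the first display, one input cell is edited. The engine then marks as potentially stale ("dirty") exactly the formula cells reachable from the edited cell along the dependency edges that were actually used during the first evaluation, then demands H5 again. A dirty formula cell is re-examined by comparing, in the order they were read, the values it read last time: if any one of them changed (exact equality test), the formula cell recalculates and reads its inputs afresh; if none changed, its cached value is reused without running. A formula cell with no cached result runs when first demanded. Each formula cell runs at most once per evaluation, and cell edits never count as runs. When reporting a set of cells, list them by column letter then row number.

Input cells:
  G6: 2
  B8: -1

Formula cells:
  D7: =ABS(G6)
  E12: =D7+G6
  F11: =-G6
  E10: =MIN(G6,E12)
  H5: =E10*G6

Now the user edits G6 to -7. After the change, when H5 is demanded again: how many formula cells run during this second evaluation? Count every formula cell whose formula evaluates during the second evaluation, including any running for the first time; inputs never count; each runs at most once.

First demand of the output computes:
  D7 = ABS(2) = 2
  E12 = 2 + 2 = 4
  E10 = MIN(2, 4) = 2
  H5 = 2 * 2 = 4

After the edit, cleaning proceeds:
  D7: a read changed (G6 2->-7) — executes, giving 7.
  E12: a read changed (D7 2->7; G6 2->-7) — executes, giving 0.
  E10: a read changed (G6 2->-7; E12 4->0) — executes, giving -7.
  H5: a read changed (E10 2->-7; G6 2->-7) — executes, giving 49.

4 formula cells run: D7, E10, E12, H5.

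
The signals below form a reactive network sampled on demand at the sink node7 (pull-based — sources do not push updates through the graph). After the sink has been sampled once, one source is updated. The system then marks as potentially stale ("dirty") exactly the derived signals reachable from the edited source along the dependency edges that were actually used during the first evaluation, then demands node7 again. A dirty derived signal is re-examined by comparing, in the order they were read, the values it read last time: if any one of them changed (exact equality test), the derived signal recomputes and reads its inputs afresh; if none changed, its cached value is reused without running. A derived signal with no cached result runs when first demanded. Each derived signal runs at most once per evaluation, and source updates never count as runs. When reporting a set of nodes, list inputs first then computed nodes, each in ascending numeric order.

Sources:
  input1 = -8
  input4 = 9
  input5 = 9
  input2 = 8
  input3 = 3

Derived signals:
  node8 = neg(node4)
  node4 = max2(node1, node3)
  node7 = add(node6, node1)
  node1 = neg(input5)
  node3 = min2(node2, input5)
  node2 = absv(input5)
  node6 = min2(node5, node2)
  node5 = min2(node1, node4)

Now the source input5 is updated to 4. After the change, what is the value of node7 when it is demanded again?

node7 now evaluates to -8.

Initial pass — values computed on the first demand:
  node1 = neg(9) = -9
  node2 = absv(9) = 9
  node3 = min2(9, 9) = 9
  node4 = max2(-9, 9) = 9
  node5 = min2(-9, 9) = -9
  node6 = min2(-9, 9) = -9
  node7 = add(-9, -9) = -18

Second demand — change propagation:
  node1: re-runs because input5 9->4; new result -4.
  node2: re-runs because input5 9->4; new result 4.
  node3: re-runs because node2 9->4; input5 9->4; new result 4.
  node4: re-runs because node1 -9->-4; node3 9->4; new result 4.
  node5: re-runs because node1 -9->-4; node4 9->4; new result -4.
  node6: re-runs because node5 -9->-4; node2 9->4; new result -4.
  node7: re-runs because node6 -9->-4; node1 -9->-4; new result -8.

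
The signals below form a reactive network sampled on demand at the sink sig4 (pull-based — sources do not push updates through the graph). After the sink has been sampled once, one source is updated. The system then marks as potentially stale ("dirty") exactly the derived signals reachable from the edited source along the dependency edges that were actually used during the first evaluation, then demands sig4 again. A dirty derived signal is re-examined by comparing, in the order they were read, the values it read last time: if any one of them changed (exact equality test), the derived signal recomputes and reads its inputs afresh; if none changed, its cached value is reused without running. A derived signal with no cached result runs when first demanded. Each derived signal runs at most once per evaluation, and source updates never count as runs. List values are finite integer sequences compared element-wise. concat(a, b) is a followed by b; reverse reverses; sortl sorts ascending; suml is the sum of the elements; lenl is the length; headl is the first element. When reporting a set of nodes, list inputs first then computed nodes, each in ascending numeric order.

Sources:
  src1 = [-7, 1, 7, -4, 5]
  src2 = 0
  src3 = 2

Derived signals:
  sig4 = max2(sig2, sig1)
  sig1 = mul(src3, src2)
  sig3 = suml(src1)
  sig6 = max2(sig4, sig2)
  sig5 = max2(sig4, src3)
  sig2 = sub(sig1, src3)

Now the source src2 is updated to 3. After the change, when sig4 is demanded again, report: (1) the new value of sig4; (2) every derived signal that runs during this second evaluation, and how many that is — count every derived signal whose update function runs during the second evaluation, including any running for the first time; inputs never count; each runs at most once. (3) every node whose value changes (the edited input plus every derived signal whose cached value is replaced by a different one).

sig4 now evaluates to 6.
Run set: sig1, sig2, sig4 (3 run).
Changed values: src2, sig1, sig2, sig4.

Initial pass — values computed on the first demand:
  sig1 = mul(2, 0) = 0
  sig2 = sub(0, 2) = -2
  sig4 = max2(-2, 0) = 0

Second demand — change propagation:
  sig1: re-runs because src2 0->3; new result 6.
  sig2: re-runs because sig1 0->6; new result 4.
  sig4: re-runs because sig2 -2->4; sig1 0->6; new result 6.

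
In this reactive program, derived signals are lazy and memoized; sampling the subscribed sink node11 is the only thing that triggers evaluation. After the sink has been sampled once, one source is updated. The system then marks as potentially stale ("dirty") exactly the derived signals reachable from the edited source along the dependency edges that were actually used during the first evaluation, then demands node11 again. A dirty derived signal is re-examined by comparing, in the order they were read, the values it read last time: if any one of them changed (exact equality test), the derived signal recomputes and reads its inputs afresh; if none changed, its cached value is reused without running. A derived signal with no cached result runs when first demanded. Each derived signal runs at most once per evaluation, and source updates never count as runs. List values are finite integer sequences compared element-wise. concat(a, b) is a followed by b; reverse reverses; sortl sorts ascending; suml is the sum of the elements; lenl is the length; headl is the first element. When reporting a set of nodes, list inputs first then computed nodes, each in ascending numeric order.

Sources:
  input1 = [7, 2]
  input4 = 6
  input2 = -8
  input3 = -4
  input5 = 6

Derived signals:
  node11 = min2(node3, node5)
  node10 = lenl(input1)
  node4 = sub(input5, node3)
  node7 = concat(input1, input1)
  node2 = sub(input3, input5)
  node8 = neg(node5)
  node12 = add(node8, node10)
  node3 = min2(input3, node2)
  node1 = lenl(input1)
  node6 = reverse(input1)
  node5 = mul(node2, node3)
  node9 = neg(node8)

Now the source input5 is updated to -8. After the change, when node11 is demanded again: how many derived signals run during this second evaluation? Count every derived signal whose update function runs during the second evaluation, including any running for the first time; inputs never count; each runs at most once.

4 derived signals run: node2, node3, node5, node11.

First demand of the output computes:
  node2 = sub(-4, 6) = -10
  node3 = min2(-4, -10) = -10
  node5 = mul(-10, -10) = 100
  node11 = min2(-10, 100) = -10

After the edit, cleaning proceeds:
  node2: a read changed (input5 6->-8) — executes, giving 4.
  node3: a read changed (node2 -10->4) — executes, giving -4.
  node5: a read changed (node2 -10->4; node3 -10->-4) — executes, giving -16.
  node11: a read changed (node3 -10->-4; node5 100->-16) — executes, giving -16.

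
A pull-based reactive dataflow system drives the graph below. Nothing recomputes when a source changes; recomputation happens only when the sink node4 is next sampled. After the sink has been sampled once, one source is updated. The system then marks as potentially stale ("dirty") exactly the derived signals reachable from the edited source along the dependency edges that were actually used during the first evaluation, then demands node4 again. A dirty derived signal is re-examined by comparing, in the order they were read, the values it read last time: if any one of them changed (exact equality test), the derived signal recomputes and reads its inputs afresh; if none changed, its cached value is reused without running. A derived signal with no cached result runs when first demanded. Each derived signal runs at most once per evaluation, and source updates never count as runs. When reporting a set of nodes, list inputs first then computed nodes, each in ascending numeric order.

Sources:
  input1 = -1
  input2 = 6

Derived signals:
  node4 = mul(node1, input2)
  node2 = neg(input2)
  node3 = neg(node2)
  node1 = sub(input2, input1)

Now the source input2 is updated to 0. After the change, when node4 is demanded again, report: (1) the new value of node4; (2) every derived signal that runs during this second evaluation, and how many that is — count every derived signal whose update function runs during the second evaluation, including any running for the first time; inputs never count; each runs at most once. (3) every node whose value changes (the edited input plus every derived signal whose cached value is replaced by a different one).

New value of node4: 0.
Derived signals that run: node1, node4 — 2 in total.
Values that change: input2, node1, node4.

First evaluation (everything demanded from the output):
  node1 = sub(6, -1) = 7
  node4 = mul(7, 6) = 42

Propagation after the edit:
  node1: runs — input2 6->0; result 1.
  node4: runs — node1 7->1; input2 6->0; result 0.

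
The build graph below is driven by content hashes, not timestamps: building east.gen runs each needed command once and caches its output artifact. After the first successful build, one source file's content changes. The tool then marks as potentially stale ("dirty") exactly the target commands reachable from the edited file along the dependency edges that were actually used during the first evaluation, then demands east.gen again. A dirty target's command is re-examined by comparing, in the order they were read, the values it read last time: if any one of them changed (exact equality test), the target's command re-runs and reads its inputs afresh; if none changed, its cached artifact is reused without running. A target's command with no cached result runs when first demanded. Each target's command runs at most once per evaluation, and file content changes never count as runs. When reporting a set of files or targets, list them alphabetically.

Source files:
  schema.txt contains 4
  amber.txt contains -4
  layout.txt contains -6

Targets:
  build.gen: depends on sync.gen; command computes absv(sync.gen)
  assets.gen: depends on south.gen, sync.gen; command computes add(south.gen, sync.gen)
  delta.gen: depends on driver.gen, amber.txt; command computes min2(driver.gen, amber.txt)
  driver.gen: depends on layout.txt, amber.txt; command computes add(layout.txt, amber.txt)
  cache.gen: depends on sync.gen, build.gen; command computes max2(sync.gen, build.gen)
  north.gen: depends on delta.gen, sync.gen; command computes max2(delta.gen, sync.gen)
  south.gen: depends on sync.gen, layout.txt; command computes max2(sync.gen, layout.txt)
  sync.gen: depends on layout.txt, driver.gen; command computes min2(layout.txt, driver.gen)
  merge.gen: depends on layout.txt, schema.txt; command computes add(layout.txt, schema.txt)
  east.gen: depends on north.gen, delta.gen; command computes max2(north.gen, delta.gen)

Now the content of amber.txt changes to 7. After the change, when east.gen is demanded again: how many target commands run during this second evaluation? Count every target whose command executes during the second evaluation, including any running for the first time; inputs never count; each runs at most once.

Run set: delta.gen, driver.gen, east.gen, north.gen, sync.gen (5 run).

Initial pass — values computed on the first demand:
  driver.gen = add(-6, -4) = -10
  delta.gen = min2(-10, -4) = -10
  sync.gen = min2(-6, -10) = -10
  north.gen = max2(-10, -10) = -10
  east.gen = max2(-10, -10) = -10

Second demand — change propagation:
  driver.gen: re-runs because amber.txt -4->7; new result 1.
  delta.gen: re-runs because driver.gen -10->1; amber.txt -4->7; new result 1.
  sync.gen: re-runs because driver.gen -10->1; new result -6.
  north.gen: re-runs because delta.gen -10->1; sync.gen -10->-6; new result 1.
  east.gen: re-runs because north.gen -10->1; delta.gen -10->1; new result 1.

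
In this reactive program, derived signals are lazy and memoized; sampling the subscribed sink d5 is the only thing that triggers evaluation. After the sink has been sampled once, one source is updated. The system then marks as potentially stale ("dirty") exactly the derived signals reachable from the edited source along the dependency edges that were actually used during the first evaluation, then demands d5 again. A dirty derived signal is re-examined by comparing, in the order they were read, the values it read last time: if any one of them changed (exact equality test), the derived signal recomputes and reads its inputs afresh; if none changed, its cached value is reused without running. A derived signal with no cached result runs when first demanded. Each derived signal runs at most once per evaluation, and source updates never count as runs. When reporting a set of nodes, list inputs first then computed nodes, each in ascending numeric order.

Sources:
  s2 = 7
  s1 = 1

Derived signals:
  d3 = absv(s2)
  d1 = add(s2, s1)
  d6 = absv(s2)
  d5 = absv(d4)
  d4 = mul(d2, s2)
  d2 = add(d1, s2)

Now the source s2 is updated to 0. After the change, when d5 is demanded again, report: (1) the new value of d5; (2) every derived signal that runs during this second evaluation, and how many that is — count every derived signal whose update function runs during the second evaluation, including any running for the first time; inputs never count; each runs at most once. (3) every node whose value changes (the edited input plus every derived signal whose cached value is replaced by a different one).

Demanding d5 again yields 0.
4 derived signals run: d1, d2, d4, d5.
The nodes whose values change: s2, d1, d2, d4, d5.

First demand of the output computes:
  d1 = add(7, 1) = 8
  d2 = add(8, 7) = 15
  d4 = mul(15, 7) = 105
  d5 = absv(105) = 105

After the edit, cleaning proceeds:
  d1: a read changed (s2 7->0) — executes, giving 1.
  d2: a read changed (d1 8->1; s2 7->0) — executes, giving 1.
  d4: a read changed (d2 15->1; s2 7->0) — executes, giving 0.
  d5: a read changed (d4 105->0) — executes, giving 0.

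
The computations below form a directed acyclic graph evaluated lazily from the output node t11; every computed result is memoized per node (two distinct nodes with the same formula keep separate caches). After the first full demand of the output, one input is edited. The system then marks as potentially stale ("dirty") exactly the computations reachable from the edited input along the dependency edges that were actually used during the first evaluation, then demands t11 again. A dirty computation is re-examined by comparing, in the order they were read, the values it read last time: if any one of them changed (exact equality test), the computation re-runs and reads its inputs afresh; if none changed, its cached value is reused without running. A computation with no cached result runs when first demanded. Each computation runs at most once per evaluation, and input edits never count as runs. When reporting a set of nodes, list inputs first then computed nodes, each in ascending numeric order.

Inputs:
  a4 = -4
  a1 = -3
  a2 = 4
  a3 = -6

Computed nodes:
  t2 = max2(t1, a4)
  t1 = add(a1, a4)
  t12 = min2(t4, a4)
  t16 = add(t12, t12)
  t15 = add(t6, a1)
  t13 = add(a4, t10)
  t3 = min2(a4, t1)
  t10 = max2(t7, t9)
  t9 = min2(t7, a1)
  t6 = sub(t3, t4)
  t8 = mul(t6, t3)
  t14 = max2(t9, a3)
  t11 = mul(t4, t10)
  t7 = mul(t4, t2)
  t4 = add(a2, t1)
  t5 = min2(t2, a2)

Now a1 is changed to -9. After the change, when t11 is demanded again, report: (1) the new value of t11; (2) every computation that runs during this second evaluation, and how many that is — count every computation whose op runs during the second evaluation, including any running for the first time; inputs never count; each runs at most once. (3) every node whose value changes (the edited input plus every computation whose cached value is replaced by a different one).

First demand of the output computes:
  t1 = add(-3, -4) = -7
  t2 = max2(-7, -4) = -4
  t4 = add(4, -7) = -3
  t7 = mul(-3, -4) = 12
  t9 = min2(12, -3) = -3
  t10 = max2(12, -3) = 12
  t11 = mul(-3, 12) = -36

After the edit, cleaning proceeds:
  t1: a read changed (a1 -3->-9) — executes, giving -13.
  t2: a read changed (t1 -7->-13) — executes, giving -4 — identical to its old value.
  t4: a read changed (t1 -7->-13) — executes, giving -9.
  t7: a read changed (t4 -3->-9) — executes, giving 36.
  t9: a read changed (t7 12->36; a1 -3->-9) — executes, giving -9.
  t10: a read changed (t7 12->36; t9 -3->-9) — executes, giving 36.
  t11: a read changed (t4 -3->-9; t10 12->36) — executes, giving -324.

Demanding t11 again yields -324.
7 computations run: t1, t2, t4, t7, t9, t10, t11.
The nodes whose values change: a1, t1, t4, t7, t9, t10, t11.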